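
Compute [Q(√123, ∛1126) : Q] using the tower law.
[Q(√123, ∛1126) : Q] = 6

Let L = Q(√123, ∛1126). Since Q(√123) ⊂ L and [Q(√123):Q] = 2, the tower law gives 2 | [L:Q]. Likewise Q(∛1126) ⊂ L with [Q(∛1126):Q] = 3 (because 1126 is not a perfect cube), so 3 | [L:Q]. As gcd(2,3) = 1, [L:Q] is divisible by 6. Conversely L is generated over Q by √123 and ∛1126, so [L:Q] ≤ 2·3 = 6. Therefore [Q(√123, ∛1126) : Q] = 6.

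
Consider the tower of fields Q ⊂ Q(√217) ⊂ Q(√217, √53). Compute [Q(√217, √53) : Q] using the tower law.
[Q(√217, √53) : Q] = 4

[Q(√217):Q] = 2 (min poly x^2 - 217, irreducible since 217 is squarefree > 1). For the top step, suppose √53 ∈ Q(√217), say √53 = c + d√217 with c, d ∈ Q. Squaring: 53 = c^2 + 217d^2 + 2cd√217. Since √217 ∉ Q this forces 2cd = 0. If d = 0 then √53 = c ∈ Q, contradicting 53 squarefree > 1. If c = 0 then 53 = 217d^2, so 217·53 = (217d)^2 is a perfect square in Q — but 217·53 = 11501 is not a perfect square (since 217 and 53 are distinct squarefree integers). Contradiction. Hence √53 ∉ Q(√217), so x^2 - 53 stays irreducible over Q(√217) and [Q(√217, √53) : Q(√217)] = 2. By the tower law, [Q(√217, √53) : Q] = 2 · 2 = 4.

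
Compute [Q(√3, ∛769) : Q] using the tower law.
[Q(√3, ∛769) : Q] = 6

Let L = Q(√3, ∛769). Since Q(√3) ⊂ L and [Q(√3):Q] = 2, the tower law gives 2 | [L:Q]. Likewise Q(∛769) ⊂ L with [Q(∛769):Q] = 3 (because 769 is not a perfect cube), so 3 | [L:Q]. As gcd(2,3) = 1, [L:Q] is divisible by 6. Conversely L is generated over Q by √3 and ∛769, so [L:Q] ≤ 2·3 = 6. Therefore [Q(√3, ∛769) : Q] = 6.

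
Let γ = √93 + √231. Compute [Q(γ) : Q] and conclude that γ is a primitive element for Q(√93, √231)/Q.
[Q(γ) : Q] = 4 (equivalently, Q(γ) = Q(√93, √231))

Obviously Q(γ) ⊆ Q(√93, √231), and [Q(√93, √231):Q] = 4 (since 93, 231 are distinct squarefree integers > 1 with 21483 not a perfect square). To show equality we compute the minimal polynomial of γ. From γ = √93 + √231: γ^2 = 93 + 2√(21483) + 231 = 324 + 2√(21483), so γ^2 - 324 = 2√(21483); squaring, (γ^2 - 324)^2 = 4·21483, i.e. γ^4 - 648γ^2 + 104976 - 85932 = 0, i.e. γ^4 - 648γ^2 + 19044 = 0. So γ is a root of x^4 - 648x^2 + 19044. This polynomial is irreducible over Q: it has no rational root (each ±√93 ± √231 is irrational), and any factorization into two quadratics over Q would force √(21483) ∈ Q (pairing opposite roots) or √93, √231 ∈ Q (other pairings), all impossible. Hence [Q(γ):Q] = 4 = [Q(√93, √231):Q], so Q(γ) = Q(√93, √231).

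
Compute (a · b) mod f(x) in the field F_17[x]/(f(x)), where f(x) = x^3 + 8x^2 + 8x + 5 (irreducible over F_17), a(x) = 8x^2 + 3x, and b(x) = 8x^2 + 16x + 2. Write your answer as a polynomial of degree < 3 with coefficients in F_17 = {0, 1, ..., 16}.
a · b ≡ x^2 + 16x + 15 (mod f(x))

Multiply in F_17[x]: a(x)·b(x) = (8x^2 + 3x)·(8x^2 + 16x + 2) = 13x^4 + 16x^3 + 13x^2 + 6x. This has degree ≥ 3, so divide by f(x) over F_17: 13x^4 + 16x^3 + 13x^2 + 6x = (13x + 14)·(x^3 + 8x^2 + 8x + 5) + (x^2 + 16x + 15). Hence a·b ≡ x^2 + 16x + 15 (mod f). (F_17[x]/(f) is a field with 17^3 = 4913 elements since f is irreducible of degree 3.)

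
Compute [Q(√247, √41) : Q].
[Q(√247, √41) : Q] = 4

[Q(√247):Q] = 2 (min poly x^2 - 247, irreducible since 247 is squarefree > 1). For the top step, suppose √41 ∈ Q(√247), say √41 = c + d√247 with c, d ∈ Q. Squaring: 41 = c^2 + 247d^2 + 2cd√247. Since √247 ∉ Q this forces 2cd = 0. If d = 0 then √41 = c ∈ Q, contradicting 41 squarefree > 1. If c = 0 then 41 = 247d^2, so 247·41 = (247d)^2 is a perfect square in Q — but 247·41 = 10127 is not a perfect square (since 247 and 41 are distinct squarefree integers). Contradiction. Hence √41 ∉ Q(√247), so x^2 - 41 stays irreducible over Q(√247) and [Q(√247, √41) : Q(√247)] = 2. By the tower law, [Q(√247, √41) : Q] = 2 · 2 = 4.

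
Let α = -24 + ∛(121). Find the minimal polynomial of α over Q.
m_α(x) = x^3 + 72x^2 + 1728x + 13703

Set β = α + 24 = ∛(121), so β^3 = 121. Then (α + 24)^3 - 121 = 0, i.e. α is a root of g(x) = (x + 24)^3 - 121 = x^3 + 72x^2 + 1728x + 13703. Since g(x) = h(x + 24) where h(x) = x^3 - 121, and h is irreducible over Q (because 121 is not a perfect cube, so h has no rational root, and a monic cubic with no rational root is irreducible), g is also irreducible (irreducibility is preserved under the substitution x → x + 24). Hence m_α(x) = x^3 + 72x^2 + 1728x + 13703.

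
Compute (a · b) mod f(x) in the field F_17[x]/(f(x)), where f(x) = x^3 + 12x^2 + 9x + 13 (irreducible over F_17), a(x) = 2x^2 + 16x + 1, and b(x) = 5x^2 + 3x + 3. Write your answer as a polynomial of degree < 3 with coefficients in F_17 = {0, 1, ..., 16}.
a · b ≡ 3x^2 + 6x + 3 (mod f(x))

Multiply in F_17[x]: a(x)·b(x) = (2x^2 + 16x + 1)·(5x^2 + 3x + 3) = 10x^4 + x^3 + 8x^2 + 3. This has degree ≥ 3, so divide by f(x) over F_17: 10x^4 + x^3 + 8x^2 + 3 = (10x)·(x^3 + 12x^2 + 9x + 13) + (3x^2 + 6x + 3). Hence a·b ≡ 3x^2 + 6x + 3 (mod f). (F_17[x]/(f) is a field with 17^3 = 4913 elements since f is irreducible of degree 3.)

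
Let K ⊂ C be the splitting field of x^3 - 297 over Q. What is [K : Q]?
[K : Q] = 6

The roots of x^3 - 297 are ∛297, ω∛297, ω^2∛297 where ω = e^(2πi/3) is a primitive cube root of unity, so K = Q(∛297, ω). Now [Q(∛297):Q] = 3 (since 297 is not a perfect cube, x^3 - 297 is irreducible) and [Q(ω):Q] = 2. Both 2 and 3 divide [K:Q], and [K:Q] ≤ 3·2 = 6, so [K:Q] = 6. (Equivalently: Q(∛297) ⊂ R but ω ∉ R, so [K : Q(∛297)] = 2.)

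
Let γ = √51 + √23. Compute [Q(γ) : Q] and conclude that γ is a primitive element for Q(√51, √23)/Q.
[Q(γ) : Q] = 4 (equivalently, Q(γ) = Q(√51, √23))

Obviously Q(γ) ⊆ Q(√51, √23), and [Q(√51, √23):Q] = 4 (since 51, 23 are distinct squarefree integers > 1 with 1173 not a perfect square). To show equality we compute the minimal polynomial of γ. From γ = √51 + √23: γ^2 = 51 + 2√(1173) + 23 = 74 + 2√(1173), so γ^2 - 74 = 2√(1173); squaring, (γ^2 - 74)^2 = 4·1173, i.e. γ^4 - 148γ^2 + 5476 - 4692 = 0, i.e. γ^4 - 148γ^2 + 784 = 0. So γ is a root of x^4 - 148x^2 + 784. This polynomial is irreducible over Q: it has no rational root (each ±√51 ± √23 is irrational), and any factorization into two quadratics over Q would force √(1173) ∈ Q (pairing opposite roots) or √51, √23 ∈ Q (other pairings), all impossible. Hence [Q(γ):Q] = 4 = [Q(√51, √23):Q], so Q(γ) = Q(√51, √23).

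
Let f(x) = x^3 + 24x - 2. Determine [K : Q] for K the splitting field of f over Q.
[K : Q] = 6

By the rational root test, any rational root of the monic integer polynomial f(x) = x^3 + 24x - 2 must be an integer dividing the constant term -2, i.e. one of ±{1, 2}. Evaluating: f(1) = 23, f(-1) = -27, f(2) = 54, f(-2) = -58; none is 0, so f has no rational root and is therefore irreducible over Q (a cubic with no linear factor over a field is irreducible). For an irreducible cubic, the Galois group is A_3 or S_3 according as the discriminant disc(f) = -4a^3 - 27b^2 = -4·(24)^3 - 27·(-2)^2 = -55404 is or is not a square in Q. Here disc(f) = -55404 is not a perfect square in Q, so the Galois group of f over Q is not contained in A_3 and must be all of S_3. The splitting field has degree |S_3| = 6 over Q, so [K : Q] = 6.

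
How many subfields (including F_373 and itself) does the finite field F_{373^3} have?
F_{373^3} has 2 subfields

The subfields of F_{p^n} are exactly the fields F_{p^d} for d | n (each is the fixed field of the unique index-d subgroup of Gal(F_{p^n}/F_p) ≅ Z/nZ). The divisors of n = 3 are {1, 3}, giving 2 subfields: F_{373^1}, F_{373^3}.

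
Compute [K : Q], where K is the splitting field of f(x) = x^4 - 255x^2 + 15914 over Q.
[K : Q] = 4

Solving the quadratic in x^2: x^2 = (255 ± √(255^2 - 4·15914))/2 = (255 ± √1369)/2 = (255 ± 37)/2, giving x^2 = 146 or x^2 = 109. So f(x) = (x^2 - 146)(x^2 - 109) and the roots of f are ±√146, ±√109. Hence the splitting field is K = Q(√146, √109). Since 146 and 109 are distinct squarefree integers > 1, their product 15914 is not a perfect square, so √109 ∉ Q(√146). By the tower law [K:Q] = [Q(√146,√109):Q(√146)] · [Q(√146):Q] = 2 · 2 = 4.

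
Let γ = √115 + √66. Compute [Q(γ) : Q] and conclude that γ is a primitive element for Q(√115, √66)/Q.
[Q(γ) : Q] = 4 (equivalently, Q(γ) = Q(√115, √66))

Obviously Q(γ) ⊆ Q(√115, √66), and [Q(√115, √66):Q] = 4 (since 115, 66 are distinct squarefree integers > 1 with 7590 not a perfect square). To show equality we compute the minimal polynomial of γ. From γ = √115 + √66: γ^2 = 115 + 2√(7590) + 66 = 181 + 2√(7590), so γ^2 - 181 = 2√(7590); squaring, (γ^2 - 181)^2 = 4·7590, i.e. γ^4 - 362γ^2 + 32761 - 30360 = 0, i.e. γ^4 - 362γ^2 + 2401 = 0. So γ is a root of x^4 - 362x^2 + 2401. This polynomial is irreducible over Q: it has no rational root (each ±√115 ± √66 is irrational), and any factorization into two quadratics over Q would force √(7590) ∈ Q (pairing opposite roots) or √115, √66 ∈ Q (other pairings), all impossible. Hence [Q(γ):Q] = 4 = [Q(√115, √66):Q], so Q(γ) = Q(√115, √66).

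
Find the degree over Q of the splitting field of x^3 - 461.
[K : Q] = 6

The roots of x^3 - 461 are ∛461, ω∛461, ω^2∛461 where ω = e^(2πi/3) is a primitive cube root of unity, so K = Q(∛461, ω). Now [Q(∛461):Q] = 3 (since 461 is not a perfect cube, x^3 - 461 is irreducible) and [Q(ω):Q] = 2. Both 2 and 3 divide [K:Q], and [K:Q] ≤ 3·2 = 6, so [K:Q] = 6. (Equivalently: Q(∛461) ⊂ R but ω ∉ R, so [K : Q(∛461)] = 2.)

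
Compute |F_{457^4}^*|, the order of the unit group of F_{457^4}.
|F_{457^4}^*| = 43617904800

F_{457^4} has 457^4 = 43617904801 elements; its multiplicative group consists of all nonzero elements, so |F_{457^4}^*| = 43617904801 - 1 = 43617904800. (It is cyclic since any finite subgroup of the multiplicative group of a field is cyclic.)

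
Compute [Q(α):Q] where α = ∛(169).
[Q(α):Q] = 3

The minimal polynomial of α is x^3 - 169, irreducible over Q since 169 is not a perfect cube (so x^3 - 169 has no rational root). Hence [Q(α):Q] = deg(m_α) = 3.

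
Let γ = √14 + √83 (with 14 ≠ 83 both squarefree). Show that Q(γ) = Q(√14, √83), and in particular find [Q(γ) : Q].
[Q(γ) : Q] = 4 (equivalently, Q(γ) = Q(√14, √83))

Obviously Q(γ) ⊆ Q(√14, √83), and [Q(√14, √83):Q] = 4 (since 14, 83 are distinct squarefree integers > 1 with 1162 not a perfect square). To show equality we compute the minimal polynomial of γ. From γ = √14 + √83: γ^2 = 14 + 2√(1162) + 83 = 97 + 2√(1162), so γ^2 - 97 = 2√(1162); squaring, (γ^2 - 97)^2 = 4·1162, i.e. γ^4 - 194γ^2 + 9409 - 4648 = 0, i.e. γ^4 - 194γ^2 + 4761 = 0. So γ is a root of x^4 - 194x^2 + 4761. This polynomial is irreducible over Q: it has no rational root (each ±√14 ± √83 is irrational), and any factorization into two quadratics over Q would force √(1162) ∈ Q (pairing opposite roots) or √14, √83 ∈ Q (other pairings), all impossible. Hence [Q(γ):Q] = 4 = [Q(√14, √83):Q], so Q(γ) = Q(√14, √83).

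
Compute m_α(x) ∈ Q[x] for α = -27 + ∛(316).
m_α(x) = x^3 + 81x^2 + 2187x + 19367

Set β = α + 27 = ∛(316), so β^3 = 316. Then (α + 27)^3 - 316 = 0, i.e. α is a root of g(x) = (x + 27)^3 - 316 = x^3 + 81x^2 + 2187x + 19367. Since g(x) = h(x + 27) where h(x) = x^3 - 316, and h is irreducible over Q (because 316 is not a perfect cube, so h has no rational root, and a monic cubic with no rational root is irreducible), g is also irreducible (irreducibility is preserved under the substitution x → x + 27). Hence m_α(x) = x^3 + 81x^2 + 2187x + 19367.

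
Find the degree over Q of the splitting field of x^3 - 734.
[K : Q] = 6

The roots of x^3 - 734 are ∛734, ω∛734, ω^2∛734 where ω = e^(2πi/3) is a primitive cube root of unity, so K = Q(∛734, ω). Now [Q(∛734):Q] = 3 (since 734 is not a perfect cube, x^3 - 734 is irreducible) and [Q(ω):Q] = 2. Both 2 and 3 divide [K:Q], and [K:Q] ≤ 3·2 = 6, so [K:Q] = 6. (Equivalently: Q(∛734) ⊂ R but ω ∉ R, so [K : Q(∛734)] = 2.)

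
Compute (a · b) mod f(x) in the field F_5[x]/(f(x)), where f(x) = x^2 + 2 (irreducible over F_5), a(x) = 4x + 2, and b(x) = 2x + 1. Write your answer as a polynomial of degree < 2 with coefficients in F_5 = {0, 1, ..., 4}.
a · b ≡ 3x + 1 (mod f(x))

Multiply in F_5[x]: a(x)·b(x) = (4x + 2)·(2x + 1) = 3x^2 + 3x + 2. This has degree ≥ 2, so divide by f(x) over F_5: 3x^2 + 3x + 2 = (3)·(x^2 + 2) + (3x + 1). Hence a·b ≡ 3x + 1 (mod f). (F_5[x]/(f) is a field with 5^2 = 25 elements since f is irreducible of degree 2.)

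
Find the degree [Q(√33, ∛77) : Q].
[Q(√33, ∛77) : Q] = 6

Let L = Q(√33, ∛77). Since Q(√33) ⊂ L and [Q(√33):Q] = 2, the tower law gives 2 | [L:Q]. Likewise Q(∛77) ⊂ L with [Q(∛77):Q] = 3 (because 77 is not a perfect cube), so 3 | [L:Q]. As gcd(2,3) = 1, [L:Q] is divisible by 6. Conversely L is generated over Q by √33 and ∛77, so [L:Q] ≤ 2·3 = 6. Therefore [Q(√33, ∛77) : Q] = 6.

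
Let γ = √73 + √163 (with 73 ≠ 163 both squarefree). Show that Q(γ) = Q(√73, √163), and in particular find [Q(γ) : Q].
[Q(γ) : Q] = 4 (equivalently, Q(γ) = Q(√73, √163))

Obviously Q(γ) ⊆ Q(√73, √163), and [Q(√73, √163):Q] = 4 (since 73, 163 are distinct squarefree integers > 1 with 11899 not a perfect square). To show equality we compute the minimal polynomial of γ. From γ = √73 + √163: γ^2 = 73 + 2√(11899) + 163 = 236 + 2√(11899), so γ^2 - 236 = 2√(11899); squaring, (γ^2 - 236)^2 = 4·11899, i.e. γ^4 - 472γ^2 + 55696 - 47596 = 0, i.e. γ^4 - 472γ^2 + 8100 = 0. So γ is a root of x^4 - 472x^2 + 8100. This polynomial is irreducible over Q: it has no rational root (each ±√73 ± √163 is irrational), and any factorization into two quadratics over Q would force √(11899) ∈ Q (pairing opposite roots) or √73, √163 ∈ Q (other pairings), all impossible. Hence [Q(γ):Q] = 4 = [Q(√73, √163):Q], so Q(γ) = Q(√73, √163).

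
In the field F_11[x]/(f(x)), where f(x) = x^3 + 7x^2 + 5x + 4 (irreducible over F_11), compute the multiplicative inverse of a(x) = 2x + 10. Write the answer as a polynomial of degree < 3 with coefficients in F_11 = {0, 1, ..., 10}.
a(x)^(-1) ≡ 7x^2 + 3x + 9 (mod f(x))

Since f is irreducible over F_11, F_11[x]/(f) is a field and a(x) ≠ 0 has an inverse. Apply the extended Euclidean algorithm to f(x) and a(x) in F_11[x]: f(x) = (6x^2 + x + 3)·a(x) + (7). The last nonzero remainder is the constant 7 = gcd(f, a) in F_11. Back-substituting through the division chain expresses 7 = s(x)·a(x) + t(x)·f(x) with s(x) ≡ 5x^2 + 10x + 8 (mod f), so (5x^2 + 10x + 8)·a(x) ≡ 7 (mod f). Multiplying by 7^(-1) ≡ 8 in F_11 gives a(x)^(-1) ≡ 8·(5x^2 + 10x + 8) ≡ 7x^2 + 3x + 9 (mod f). Check: (2x + 10)·(7x^2 + 3x + 9) = 3x^3 + 10x^2 + 4x + 2 ≡ 1 (mod x^3 + 7x^2 + 5x + 4).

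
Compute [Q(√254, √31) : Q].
[Q(√254, √31) : Q] = 4

[Q(√254):Q] = 2 (min poly x^2 - 254, irreducible since 254 is squarefree > 1). For the top step, suppose √31 ∈ Q(√254), say √31 = c + d√254 with c, d ∈ Q. Squaring: 31 = c^2 + 254d^2 + 2cd√254. Since √254 ∉ Q this forces 2cd = 0. If d = 0 then √31 = c ∈ Q, contradicting 31 squarefree > 1. If c = 0 then 31 = 254d^2, so 254·31 = (254d)^2 is a perfect square in Q — but 254·31 = 7874 is not a perfect square (since 254 and 31 are distinct squarefree integers). Contradiction. Hence √31 ∉ Q(√254), so x^2 - 31 stays irreducible over Q(√254) and [Q(√254, √31) : Q(√254)] = 2. By the tower law, [Q(√254, √31) : Q] = 2 · 2 = 4.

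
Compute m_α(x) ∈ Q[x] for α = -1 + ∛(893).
m_α(x) = x^3 + 3x^2 + 3x - 892

Set β = α + 1 = ∛(893), so β^3 = 893. Then (α + 1)^3 - 893 = 0, i.e. α is a root of g(x) = (x + 1)^3 - 893 = x^3 + 3x^2 + 3x - 892. Since g(x) = h(x + 1) where h(x) = x^3 - 893, and h is irreducible over Q (because 893 is not a perfect cube, so h has no rational root, and a monic cubic with no rational root is irreducible), g is also irreducible (irreducibility is preserved under the substitution x → x + 1). Hence m_α(x) = x^3 + 3x^2 + 3x - 892.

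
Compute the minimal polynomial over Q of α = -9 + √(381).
m_α(x) = x^2 + 18x - 300

From α + 9 = √(381), squaring gives (α + 9)^2 = 381, i.e. α^2 + 18α + 81 = 381, so α^2 + 18α - 300 = 0. The discriminant of x^2 + 18x - 300 is (18)^2 - 4·(-300) = 324 + 1200 = 1524, and 4·(381) is not a perfect square in Q since 381 is squarefree and ≠ 1. Hence x^2 + 18x - 300 is irreducible over Q and is the minimal polynomial of α.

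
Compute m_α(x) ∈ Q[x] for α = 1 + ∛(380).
m_α(x) = x^3 - 3x^2 + 3x - 381

Set β = α - 1 = ∛(380), so β^3 = 380. Then (α - 1)^3 - 380 = 0, i.e. α is a root of g(x) = (x - 1)^3 - 380 = x^3 - 3x^2 + 3x - 381. Since g(x) = h(x - 1) where h(x) = x^3 - 380, and h is irreducible over Q (because 380 is not a perfect cube, so h has no rational root, and a monic cubic with no rational root is irreducible), g is also irreducible (irreducibility is preserved under the substitution x → x - 1). Hence m_α(x) = x^3 - 3x^2 + 3x - 381.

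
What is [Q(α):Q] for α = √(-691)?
[Q(α):Q] = 2

[Q(α):Q] equals the degree of the minimal polynomial of α. Here α^2 = -691 and x^2 + 691 is irreducible (d = -691 is squarefree, ≠ 1, hence not a square), so deg(m_α) = 2. Thus [Q(α):Q] = 2.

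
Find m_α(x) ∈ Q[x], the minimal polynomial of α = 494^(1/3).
m_α(x) = x^3 - 494

α satisfies α^3 = 494, so x^3 - 494 annihilates α. By the rational root test, a rational root p/q (in lowest terms) of x^3 - 494 would satisfy p^3 = 494 q^3, forcing q = 1 and p^3 = 494; but 494 is not a perfect cube, contradiction. A monic cubic over Q with no rational root is irreducible (any nontrivial factorization would include a linear factor). Hence x^3 - 494 is the minimal polynomial of α, and in particular [Q(α):Q] = 3.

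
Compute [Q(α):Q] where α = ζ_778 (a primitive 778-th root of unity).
[Q(α):Q] = 388

The minimal polynomial of ζ_778 over Q is the 778-th cyclotomic polynomial Φ_778(x), which is irreducible over Q and has degree φ(778) = 388. Hence [Q(α):Q] = φ(778) = 388.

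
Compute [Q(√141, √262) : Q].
[Q(√141, √262) : Q] = 4

[Q(√141):Q] = 2 (min poly x^2 - 141, irreducible since 141 is squarefree > 1). For the top step, suppose √262 ∈ Q(√141), say √262 = c + d√141 with c, d ∈ Q. Squaring: 262 = c^2 + 141d^2 + 2cd√141. Since √141 ∉ Q this forces 2cd = 0. If d = 0 then √262 = c ∈ Q, contradicting 262 squarefree > 1. If c = 0 then 262 = 141d^2, so 141·262 = (141d)^2 is a perfect square in Q — but 141·262 = 36942 is not a perfect square (since 141 and 262 are distinct squarefree integers). Contradiction. Hence √262 ∉ Q(√141), so x^2 - 262 stays irreducible over Q(√141) and [Q(√141, √262) : Q(√141)] = 2. By the tower law, [Q(√141, √262) : Q] = 2 · 2 = 4.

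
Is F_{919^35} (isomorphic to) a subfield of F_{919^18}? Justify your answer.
No: F_{919^35} is not a subfield of F_{919^18}

F_{p^m} embeds in F_{p^n} iff m | n. Here 35 ∤ 18 (since 18 = 0·35 + 18 with remainder 18 ≠ 0), so F_{919^35} is not a subfield of F_{919^18}. Equivalently: if it were, the tower law would give 35 = [F_{919^35}:F_919] dividing [F_{919^18}:F_919] = 18, contradiction.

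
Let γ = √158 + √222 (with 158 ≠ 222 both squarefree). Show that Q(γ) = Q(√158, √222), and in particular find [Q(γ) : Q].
[Q(γ) : Q] = 4 (equivalently, Q(γ) = Q(√158, √222))

Obviously Q(γ) ⊆ Q(√158, √222), and [Q(√158, √222):Q] = 4 (since 158, 222 are distinct squarefree integers > 1 with 35076 not a perfect square). To show equality we compute the minimal polynomial of γ. From γ = √158 + √222: γ^2 = 158 + 2√(35076) + 222 = 380 + 2√(35076), so γ^2 - 380 = 2√(35076); squaring, (γ^2 - 380)^2 = 4·35076, i.e. γ^4 - 760γ^2 + 144400 - 140304 = 0, i.e. γ^4 - 760γ^2 + 4096 = 0. So γ is a root of x^4 - 760x^2 + 4096. This polynomial is irreducible over Q: it has no rational root (each ±√158 ± √222 is irrational), and any factorization into two quadratics over Q would force √(35076) ∈ Q (pairing opposite roots) or √158, √222 ∈ Q (other pairings), all impossible. Hence [Q(γ):Q] = 4 = [Q(√158, √222):Q], so Q(γ) = Q(√158, √222).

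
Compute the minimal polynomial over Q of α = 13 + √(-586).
m_α(x) = x^2 - 26x + 755

From α - 13 = √(-586), squaring gives (α - 13)^2 = -586, i.e. α^2 - 26α + 169 = -586, so α^2 - 26α + 755 = 0. The discriminant of x^2 - 26x + 755 is (-26)^2 - 4·(755) = 676 - 3020 = -2344, and 4·(-586) is not a perfect square in Q since -586 is squarefree and ≠ 1. Hence x^2 - 26x + 755 is irreducible over Q and is the minimal polynomial of α.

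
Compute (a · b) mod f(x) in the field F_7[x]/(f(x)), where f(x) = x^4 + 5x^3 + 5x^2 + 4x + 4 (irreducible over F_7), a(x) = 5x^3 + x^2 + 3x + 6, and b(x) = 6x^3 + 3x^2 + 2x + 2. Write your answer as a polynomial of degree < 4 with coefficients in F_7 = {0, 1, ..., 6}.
a · b ≡ 3x^3 + 4x^2 + 5x + 1 (mod f(x))

Multiply in F_7[x]: a(x)·b(x) = (5x^3 + x^2 + 3x + 6)·(6x^3 + 3x^2 + 2x + 2) = 2x^6 + 3x^4 + x^3 + 5x^2 + 4x + 5. This has degree ≥ 4, so divide by f(x) over F_7: 2x^6 + 3x^4 + x^3 + 5x^2 + 4x + 5 = (2x^2 + 4x + 1)·(x^4 + 5x^3 + 5x^2 + 4x + 4) + (3x^3 + 4x^2 + 5x + 1). Hence a·b ≡ 3x^3 + 4x^2 + 5x + 1 (mod f). (F_7[x]/(f) is a field with 7^4 = 2401 elements since f is irreducible of degree 4.)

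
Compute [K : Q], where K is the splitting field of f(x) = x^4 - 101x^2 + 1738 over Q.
[K : Q] = 4

Solving the quadratic in x^2: x^2 = (101 ± √(101^2 - 4·1738))/2 = (101 ± √3249)/2 = (101 ± 57)/2, giving x^2 = 79 or x^2 = 22. So f(x) = (x^2 - 79)(x^2 - 22) and the roots of f are ±√79, ±√22. Hence the splitting field is K = Q(√79, √22). Since 79 and 22 are distinct squarefree integers > 1, their product 1738 is not a perfect square, so √22 ∉ Q(√79). By the tower law [K:Q] = [Q(√79,√22):Q(√79)] · [Q(√79):Q] = 2 · 2 = 4.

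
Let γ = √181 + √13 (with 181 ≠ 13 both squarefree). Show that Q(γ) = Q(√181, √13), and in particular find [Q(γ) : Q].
[Q(γ) : Q] = 4 (equivalently, Q(γ) = Q(√181, √13))

Obviously Q(γ) ⊆ Q(√181, √13), and [Q(√181, √13):Q] = 4 (since 181, 13 are distinct squarefree integers > 1 with 2353 not a perfect square). To show equality we compute the minimal polynomial of γ. From γ = √181 + √13: γ^2 = 181 + 2√(2353) + 13 = 194 + 2√(2353), so γ^2 - 194 = 2√(2353); squaring, (γ^2 - 194)^2 = 4·2353, i.e. γ^4 - 388γ^2 + 37636 - 9412 = 0, i.e. γ^4 - 388γ^2 + 28224 = 0. So γ is a root of x^4 - 388x^2 + 28224. This polynomial is irreducible over Q: it has no rational root (each ±√181 ± √13 is irrational), and any factorization into two quadratics over Q would force √(2353) ∈ Q (pairing opposite roots) or √181, √13 ∈ Q (other pairings), all impossible. Hence [Q(γ):Q] = 4 = [Q(√181, √13):Q], so Q(γ) = Q(√181, √13).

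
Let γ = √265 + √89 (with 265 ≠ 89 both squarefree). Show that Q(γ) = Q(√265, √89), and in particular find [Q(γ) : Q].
[Q(γ) : Q] = 4 (equivalently, Q(γ) = Q(√265, √89))

Obviously Q(γ) ⊆ Q(√265, √89), and [Q(√265, √89):Q] = 4 (since 265, 89 are distinct squarefree integers > 1 with 23585 not a perfect square). To show equality we compute the minimal polynomial of γ. From γ = √265 + √89: γ^2 = 265 + 2√(23585) + 89 = 354 + 2√(23585), so γ^2 - 354 = 2√(23585); squaring, (γ^2 - 354)^2 = 4·23585, i.e. γ^4 - 708γ^2 + 125316 - 94340 = 0, i.e. γ^4 - 708γ^2 + 30976 = 0. So γ is a root of x^4 - 708x^2 + 30976. This polynomial is irreducible over Q: it has no rational root (each ±√265 ± √89 is irrational), and any factorization into two quadratics over Q would force √(23585) ∈ Q (pairing opposite roots) or √265, √89 ∈ Q (other pairings), all impossible. Hence [Q(γ):Q] = 4 = [Q(√265, √89):Q], so Q(γ) = Q(√265, √89).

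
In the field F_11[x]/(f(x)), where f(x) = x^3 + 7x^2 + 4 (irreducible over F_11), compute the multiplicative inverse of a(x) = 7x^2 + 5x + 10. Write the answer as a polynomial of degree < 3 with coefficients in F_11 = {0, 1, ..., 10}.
a(x)^(-1) ≡ 7x^2 + 7x + 1 (mod f(x))

Since f is irreducible over F_11, F_11[x]/(f) is a field and a(x) ≠ 0 has an inverse. Apply the extended Euclidean algorithm to f(x) and a(x) in F_11[x]: f(x) = (8x)·a(x) + (8x + 4);  a(x) = (5x + 5)·(8x + 4) + (1). The last nonzero remainder is the constant 1 = gcd(f, a) in F_11. Back-substituting through the division chain expresses 1 = s(x)·a(x) + t(x)·f(x) with s(x) ≡ 7x^2 + 7x + 1 (mod f), so a(x)^(-1) ≡ s(x) = 7x^2 + 7x + 1 (mod f). Check: (7x^2 + 5x + 10)·(7x^2 + 7x + 1) = 5x^4 + 7x^3 + 2x^2 + 9x + 10 ≡ 1 (mod x^3 + 7x^2 + 4).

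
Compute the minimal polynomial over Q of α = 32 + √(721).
m_α(x) = x^2 - 64x + 303

From α - 32 = √(721), squaring gives (α - 32)^2 = 721, i.e. α^2 - 64α + 1024 = 721, so α^2 - 64α + 303 = 0. The discriminant of x^2 - 64x + 303 is (-64)^2 - 4·(303) = 4096 - 1212 = 2884, and 4·(721) is not a perfect square in Q since 721 is squarefree and ≠ 1. Hence x^2 - 64x + 303 is irreducible over Q and is the minimal polynomial of α.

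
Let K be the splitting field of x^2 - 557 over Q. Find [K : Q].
[K : Q] = 2

f(x) = x^2 - 557 factors as (x - √557)(x + √557). The splitting field is K = Q(√557). Since 557 is squarefree and > 1, it is not a perfect square, so x^2 - 557 is irreducible over Q and [Q(√557) : Q] = 2. Hence [K : Q] = 2.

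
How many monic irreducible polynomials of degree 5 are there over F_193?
There are 53557036800 monic irreducible polynomials of degree 5 over F_193

Each element of F_{193^5} that lies in no proper subfield is a root of exactly one monic irreducible of degree 5 over F_193, and each such polynomial has 5 distinct roots in F_{193^5}. By Möbius inversion the count is N_193(5) = (1/5) Σ_{d|5} μ(5/d) · 193^d = (1/5)(μ(5)·193^1 + μ(1)·193^5) = 267785184000/5 = 53557036800.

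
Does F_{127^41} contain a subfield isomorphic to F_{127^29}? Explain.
No: F_{127^29} is not a subfield of F_{127^41}

F_{p^m} embeds in F_{p^n} iff m | n. Here 29 ∤ 41 (since 41 = 1·29 + 12 with remainder 12 ≠ 0), so F_{127^29} is not a subfield of F_{127^41}. Equivalently: if it were, the tower law would give 29 = [F_{127^29}:F_127] dividing [F_{127^41}:F_127] = 41, contradiction.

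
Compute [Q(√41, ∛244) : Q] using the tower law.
[Q(√41, ∛244) : Q] = 6

Let L = Q(√41, ∛244). Since Q(√41) ⊂ L and [Q(√41):Q] = 2, the tower law gives 2 | [L:Q]. Likewise Q(∛244) ⊂ L with [Q(∛244):Q] = 3 (because 244 is not a perfect cube), so 3 | [L:Q]. As gcd(2,3) = 1, [L:Q] is divisible by 6. Conversely L is generated over Q by √41 and ∛244, so [L:Q] ≤ 2·3 = 6. Therefore [Q(√41, ∛244) : Q] = 6.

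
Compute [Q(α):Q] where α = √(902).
[Q(α):Q] = 2

[Q(α):Q] equals the degree of the minimal polynomial of α. Here α^2 = 902 and x^2 - 902 is irreducible (d = 902 is squarefree, ≠ 1, hence not a square), so deg(m_α) = 2. Thus [Q(α):Q] = 2.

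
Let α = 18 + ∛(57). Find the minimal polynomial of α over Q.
m_α(x) = x^3 - 54x^2 + 972x - 5889

Set β = α - 18 = ∛(57), so β^3 = 57. Then (α - 18)^3 - 57 = 0, i.e. α is a root of g(x) = (x - 18)^3 - 57 = x^3 - 54x^2 + 972x - 5889. Since g(x) = h(x - 18) where h(x) = x^3 - 57, and h is irreducible over Q (because 57 is not a perfect cube, so h has no rational root, and a monic cubic with no rational root is irreducible), g is also irreducible (irreducibility is preserved under the substitution x → x - 18). Hence m_α(x) = x^3 - 54x^2 + 972x - 5889.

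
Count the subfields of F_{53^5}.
F_{53^5} has 2 subfields

The subfields of F_{p^n} are exactly the fields F_{p^d} for d | n (each is the fixed field of the unique index-d subgroup of Gal(F_{p^n}/F_p) ≅ Z/nZ). The divisors of n = 5 are {1, 5}, giving 2 subfields: F_{53^1}, F_{53^5}.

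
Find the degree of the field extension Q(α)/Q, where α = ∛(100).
[Q(α):Q] = 3

The minimal polynomial of α is x^3 - 100, irreducible over Q since 100 is not a perfect cube (so x^3 - 100 has no rational root). Hence [Q(α):Q] = deg(m_α) = 3.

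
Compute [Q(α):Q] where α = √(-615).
[Q(α):Q] = 2

[Q(α):Q] equals the degree of the minimal polynomial of α. Here α^2 = -615 and x^2 + 615 is irreducible (d = -615 is squarefree, ≠ 1, hence not a square), so deg(m_α) = 2. Thus [Q(α):Q] = 2.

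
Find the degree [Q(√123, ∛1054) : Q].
[Q(√123, ∛1054) : Q] = 6

Let L = Q(√123, ∛1054). Since Q(√123) ⊂ L and [Q(√123):Q] = 2, the tower law gives 2 | [L:Q]. Likewise Q(∛1054) ⊂ L with [Q(∛1054):Q] = 3 (because 1054 is not a perfect cube), so 3 | [L:Q]. As gcd(2,3) = 1, [L:Q] is divisible by 6. Conversely L is generated over Q by √123 and ∛1054, so [L:Q] ≤ 2·3 = 6. Therefore [Q(√123, ∛1054) : Q] = 6.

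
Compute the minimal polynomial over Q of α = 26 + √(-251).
m_α(x) = x^2 - 52x + 927

From α - 26 = √(-251), squaring gives (α - 26)^2 = -251, i.e. α^2 - 52α + 676 = -251, so α^2 - 52α + 927 = 0. The discriminant of x^2 - 52x + 927 is (-52)^2 - 4·(927) = 2704 - 3708 = -1004, and 4·(-251) is not a perfect square in Q since -251 is squarefree and ≠ 1. Hence x^2 - 52x + 927 is irreducible over Q and is the minimal polynomial of α.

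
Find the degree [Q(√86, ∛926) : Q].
[Q(√86, ∛926) : Q] = 6

Let L = Q(√86, ∛926). Since Q(√86) ⊂ L and [Q(√86):Q] = 2, the tower law gives 2 | [L:Q]. Likewise Q(∛926) ⊂ L with [Q(∛926):Q] = 3 (because 926 is not a perfect cube), so 3 | [L:Q]. As gcd(2,3) = 1, [L:Q] is divisible by 6. Conversely L is generated over Q by √86 and ∛926, so [L:Q] ≤ 2·3 = 6. Therefore [Q(√86, ∛926) : Q] = 6.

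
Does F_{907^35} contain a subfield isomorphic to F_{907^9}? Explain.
No: F_{907^9} is not a subfield of F_{907^35}

F_{p^m} embeds in F_{p^n} iff m | n. Here 9 ∤ 35 (since 35 = 3·9 + 8 with remainder 8 ≠ 0), so F_{907^9} is not a subfield of F_{907^35}. Equivalently: if it were, the tower law would give 9 = [F_{907^9}:F_907] dividing [F_{907^35}:F_907] = 35, contradiction.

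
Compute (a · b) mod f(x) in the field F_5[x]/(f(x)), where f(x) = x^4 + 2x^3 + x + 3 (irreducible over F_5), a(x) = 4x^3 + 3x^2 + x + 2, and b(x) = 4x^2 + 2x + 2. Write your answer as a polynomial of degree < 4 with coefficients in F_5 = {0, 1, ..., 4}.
a · b ≡ 2x^3 (mod f(x))

Multiply in F_5[x]: a(x)·b(x) = (4x^3 + 3x^2 + x + 2)·(4x^2 + 2x + 2) = x^5 + 3x^3 + x^2 + x + 4. This has degree ≥ 4, so divide by f(x) over F_5: x^5 + 3x^3 + x^2 + x + 4 = (x + 3)·(x^4 + 2x^3 + x + 3) + (2x^3). Hence a·b ≡ 2x^3 (mod f). (F_5[x]/(f) is a field with 5^4 = 625 elements since f is irreducible of degree 4.)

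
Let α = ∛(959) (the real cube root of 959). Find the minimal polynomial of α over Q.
m_α(x) = x^3 - 959

α satisfies α^3 = 959, so x^3 - 959 annihilates α. By the rational root test, a rational root p/q (in lowest terms) of x^3 - 959 would satisfy p^3 = 959 q^3, forcing q = 1 and p^3 = 959; but 959 is not a perfect cube, contradiction. A monic cubic over Q with no rational root is irreducible (any nontrivial factorization would include a linear factor). Hence x^3 - 959 is the minimal polynomial of α, and in particular [Q(α):Q] = 3.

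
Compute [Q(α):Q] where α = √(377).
[Q(α):Q] = 2

[Q(α):Q] equals the degree of the minimal polynomial of α. Here α^2 = 377 and x^2 - 377 is irreducible (d = 377 is squarefree, ≠ 1, hence not a square), so deg(m_α) = 2. Thus [Q(α):Q] = 2.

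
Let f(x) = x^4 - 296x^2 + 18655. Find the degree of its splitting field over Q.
[K : Q] = 4

Solving the quadratic in x^2: x^2 = (296 ± √(296^2 - 4·18655))/2 = (296 ± √12996)/2 = (296 ± 114)/2, giving x^2 = 91 or x^2 = 205. So f(x) = (x^2 - 91)(x^2 - 205) and the roots of f are ±√91, ±√205. Hence the splitting field is K = Q(√91, √205). Since 91 and 205 are distinct squarefree integers > 1, their product 18655 is not a perfect square, so √205 ∉ Q(√91). By the tower law [K:Q] = [Q(√91,√205):Q(√91)] · [Q(√91):Q] = 2 · 2 = 4.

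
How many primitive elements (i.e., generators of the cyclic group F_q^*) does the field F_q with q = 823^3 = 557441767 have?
There are φ(557441766) = 154224000 primitive elements

F_q^* is cyclic of order q - 1 = 557441766. A cyclic group of order m has exactly φ(m) generators. Here m = 557441766 = 2 · 3^2 · 7 · 43 · 137 · 751, so the number of primitive elements is φ(557441766) = 154224000.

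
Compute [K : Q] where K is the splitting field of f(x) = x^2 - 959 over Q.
[K : Q] = 2

f(x) = x^2 - 959 factors as (x - √959)(x + √959). The splitting field is K = Q(√959). Since 959 is squarefree and > 1, it is not a perfect square, so x^2 - 959 is irreducible over Q and [Q(√959) : Q] = 2. Hence [K : Q] = 2.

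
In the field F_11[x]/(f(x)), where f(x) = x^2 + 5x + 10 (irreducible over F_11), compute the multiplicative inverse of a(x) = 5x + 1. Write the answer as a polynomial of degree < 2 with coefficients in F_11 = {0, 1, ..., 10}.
a(x)^(-1) ≡ x + 7 (mod f(x))

Since f is irreducible over F_11, F_11[x]/(f) is a field and a(x) ≠ 0 has an inverse. Apply the extended Euclidean algorithm to f(x) and a(x) in F_11[x]: f(x) = (9x + 8)·a(x) + (2). The last nonzero remainder is the constant 2 = gcd(f, a) in F_11. Back-substituting through the division chain expresses 2 = s(x)·a(x) + t(x)·f(x) with s(x) ≡ 2x + 3 (mod f), so (2x + 3)·a(x) ≡ 2 (mod f). Multiplying by 2^(-1) ≡ 6 in F_11 gives a(x)^(-1) ≡ 6·(2x + 3) ≡ x + 7 (mod f). Check: (5x + 1)·(x + 7) = 5x^2 + 3x + 7 ≡ 1 (mod x^2 + 5x + 10).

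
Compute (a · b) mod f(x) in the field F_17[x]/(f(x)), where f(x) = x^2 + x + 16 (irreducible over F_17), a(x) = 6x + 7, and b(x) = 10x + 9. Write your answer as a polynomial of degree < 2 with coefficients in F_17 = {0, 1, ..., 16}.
a · b ≡ 13x + 4 (mod f(x))

Multiply in F_17[x]: a(x)·b(x) = (6x + 7)·(10x + 9) = 9x^2 + 5x + 12. This has degree ≥ 2, so divide by f(x) over F_17: 9x^2 + 5x + 12 = (9)·(x^2 + x + 16) + (13x + 4). Hence a·b ≡ 13x + 4 (mod f). (F_17[x]/(f) is a field with 17^2 = 289 elements since f is irreducible of degree 2.)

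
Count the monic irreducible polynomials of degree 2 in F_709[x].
There are 250986 monic irreducible polynomials of degree 2 over F_709

Each element of F_{709^2} that lies in no proper subfield is a root of exactly one monic irreducible of degree 2 over F_709, and each such polynomial has 2 distinct roots in F_{709^2}. By Möbius inversion the count is N_709(2) = (1/2) Σ_{d|2} μ(2/d) · 709^d = (1/2)(μ(2)·709^1 + μ(1)·709^2) = 501972/2 = 250986.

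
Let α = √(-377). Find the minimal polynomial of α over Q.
m_α(x) = x^2 + 377

α satisfies α^2 + 377 = 0, so x^2 + 377 annihilates α. Since d = -377 is squarefree and ≠ 1, it is not a perfect square in Q, so x^2 + 377 has no rational root and is therefore irreducible over Q (a degree-2 polynomial over a field is irreducible iff it has no root). Hence m_α(x) = x^2 + 377.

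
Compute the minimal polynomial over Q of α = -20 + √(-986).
m_α(x) = x^2 + 40x + 1386

From α + 20 = √(-986), squaring gives (α + 20)^2 = -986, i.e. α^2 + 40α + 400 = -986, so α^2 + 40α + 1386 = 0. The discriminant of x^2 + 40x + 1386 is (40)^2 - 4·(1386) = 1600 - 5544 = -3944, and 4·(-986) is not a perfect square in Q since -986 is squarefree and ≠ 1. Hence x^2 + 40x + 1386 is irreducible over Q and is the minimal polynomial of α.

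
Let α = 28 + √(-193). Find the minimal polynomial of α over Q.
m_α(x) = x^2 - 56x + 977

From α - 28 = √(-193), squaring gives (α - 28)^2 = -193, i.e. α^2 - 56α + 784 = -193, so α^2 - 56α + 977 = 0. The discriminant of x^2 - 56x + 977 is (-56)^2 - 4·(977) = 3136 - 3908 = -772, and 4·(-193) is not a perfect square in Q since -193 is squarefree and ≠ 1. Hence x^2 - 56x + 977 is irreducible over Q and is the minimal polynomial of α.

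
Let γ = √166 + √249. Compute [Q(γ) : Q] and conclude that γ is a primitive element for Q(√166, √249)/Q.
[Q(γ) : Q] = 4 (equivalently, Q(γ) = Q(√166, √249))

Obviously Q(γ) ⊆ Q(√166, √249), and [Q(√166, √249):Q] = 4 (since 166, 249 are distinct squarefree integers > 1 with 41334 not a perfect square). To show equality we compute the minimal polynomial of γ. From γ = √166 + √249: γ^2 = 166 + 2√(41334) + 249 = 415 + 2√(41334), so γ^2 - 415 = 2√(41334); squaring, (γ^2 - 415)^2 = 4·41334, i.e. γ^4 - 830γ^2 + 172225 - 165336 = 0, i.e. γ^4 - 830γ^2 + 6889 = 0. So γ is a root of x^4 - 830x^2 + 6889. This polynomial is irreducible over Q: it has no rational root (each ±√166 ± √249 is irrational), and any factorization into two quadratics over Q would force √(41334) ∈ Q (pairing opposite roots) or √166, √249 ∈ Q (other pairings), all impossible. Hence [Q(γ):Q] = 4 = [Q(√166, √249):Q], so Q(γ) = Q(√166, √249).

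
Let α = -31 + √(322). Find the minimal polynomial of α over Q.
m_α(x) = x^2 + 62x + 639

From α + 31 = √(322), squaring gives (α + 31)^2 = 322, i.e. α^2 + 62α + 961 = 322, so α^2 + 62α + 639 = 0. The discriminant of x^2 + 62x + 639 is (62)^2 - 4·(639) = 3844 - 2556 = 1288, and 4·(322) is not a perfect square in Q since 322 is squarefree and ≠ 1. Hence x^2 + 62x + 639 is irreducible over Q and is the minimal polynomial of α.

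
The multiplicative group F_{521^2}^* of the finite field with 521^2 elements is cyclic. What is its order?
|F_{521^2}^*| = 271440

F_{521^2} has 521^2 = 271441 elements; its multiplicative group consists of all nonzero elements, so |F_{521^2}^*| = 271441 - 1 = 271440. (It is cyclic since any finite subgroup of the multiplicative group of a field is cyclic.)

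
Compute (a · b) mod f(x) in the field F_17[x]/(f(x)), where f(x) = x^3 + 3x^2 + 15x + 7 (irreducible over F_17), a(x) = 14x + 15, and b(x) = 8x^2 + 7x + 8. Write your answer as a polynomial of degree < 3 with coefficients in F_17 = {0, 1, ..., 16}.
a · b ≡ x^2 + 16x + 16 (mod f(x))

Multiply in F_17[x]: a(x)·b(x) = (14x + 15)·(8x^2 + 7x + 8) = 10x^3 + 14x^2 + 13x + 1. This has degree ≥ 3, so divide by f(x) over F_17: 10x^3 + 14x^2 + 13x + 1 = (10)·(x^3 + 3x^2 + 15x + 7) + (x^2 + 16x + 16). Hence a·b ≡ x^2 + 16x + 16 (mod f). (F_17[x]/(f) is a field with 17^3 = 4913 elements since f is irreducible of degree 3.)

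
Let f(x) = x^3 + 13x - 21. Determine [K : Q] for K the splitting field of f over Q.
[K : Q] = 6

By the rational root test, any rational root of the monic integer polynomial f(x) = x^3 + 13x - 21 must be an integer dividing the constant term -21, i.e. one of ±{1, 3, 7, 21}. Evaluating: f(1) = -7, f(-1) = -35, f(3) = 45, f(-3) = -87, f(7) = 413, f(-7) = -455, f(21) = 9513, f(-21) = -9555; none is 0, so f has no rational root and is therefore irreducible over Q (a cubic with no linear factor over a field is irreducible). For an irreducible cubic, the Galois group is A_3 or S_3 according as the discriminant disc(f) = -4a^3 - 27b^2 = -4·(13)^3 - 27·(-21)^2 = -20695 is or is not a square in Q. Here disc(f) = -20695 is not a perfect square in Q, so the Galois group of f over Q is not contained in A_3 and must be all of S_3. The splitting field has degree |S_3| = 6 over Q, so [K : Q] = 6.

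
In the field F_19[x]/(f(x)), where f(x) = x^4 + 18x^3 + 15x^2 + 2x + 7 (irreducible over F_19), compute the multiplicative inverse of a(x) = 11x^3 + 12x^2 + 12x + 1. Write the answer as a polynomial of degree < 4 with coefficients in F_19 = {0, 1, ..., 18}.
a(x)^(-1) ≡ 2x^3 + 13x^2 + 7x + 15 (mod f(x))

Since f is irreducible over F_19, F_19[x]/(f) is a field and a(x) ≠ 0 has an inverse. Apply the extended Euclidean algorithm to f(x) and a(x) in F_19[x]: f(x) = (7x + 13)·a(x) + (3x^2 + 10x + 13);  a(x) = (10x + 15)·(3x^2 + 10x + 13) + (17x + 15);  (3x^2 + 10x + 13) = (8x + 17)·(17x + 15) + (5). The last nonzero remainder is the constant 5 = gcd(f, a) in F_19. Back-substituting through the division chain expresses 5 = s(x)·a(x) + t(x)·f(x) with s(x) ≡ 10x^3 + 8x^2 + 16x + 18 (mod f), so (10x^3 + 8x^2 + 16x + 18)·a(x) ≡ 5 (mod f). Multiplying by 5^(-1) ≡ 4 in F_19 gives a(x)^(-1) ≡ 4·(10x^3 + 8x^2 + 16x + 18) ≡ 2x^3 + 13x^2 + 7x + 15 (mod f). Check: (11x^3 + 12x^2 + 12x + 1)·(2x^3 + 13x^2 + 7x + 15) = 3x^6 + 15x^5 + 10x^4 + 8x^3 + 11x^2 + 16x + 15 ≡ 1 (mod x^4 + 18x^3 + 15x^2 + 2x + 7).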